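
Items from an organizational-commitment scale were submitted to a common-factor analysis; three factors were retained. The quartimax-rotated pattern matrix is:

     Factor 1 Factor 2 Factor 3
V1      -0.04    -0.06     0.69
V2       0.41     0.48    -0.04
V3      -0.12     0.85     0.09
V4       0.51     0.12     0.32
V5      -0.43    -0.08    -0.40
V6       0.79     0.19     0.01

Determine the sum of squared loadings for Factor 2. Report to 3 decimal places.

SS loadings for Factor 2 = (-0.06)² + 0.48² + 0.85² + 0.12² + (-0.08)² + 0.19² = 0.0036 + 0.2304 + 0.7225 + 0.0144 + 0.0064 + 0.0361 = 1.0134

1.013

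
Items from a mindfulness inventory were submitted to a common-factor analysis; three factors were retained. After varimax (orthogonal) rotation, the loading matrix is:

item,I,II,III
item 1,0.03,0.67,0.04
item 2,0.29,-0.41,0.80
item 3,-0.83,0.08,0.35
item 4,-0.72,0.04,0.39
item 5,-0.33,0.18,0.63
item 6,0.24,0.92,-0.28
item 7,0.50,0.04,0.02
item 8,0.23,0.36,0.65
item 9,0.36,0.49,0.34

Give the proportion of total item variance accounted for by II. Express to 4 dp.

0.2083

SS loadings for II = 0.67² + (-0.41)² + 0.08² + 0.04² + 0.18² + 0.92² + 0.04² + 0.36² + 0.49² = 1.8751
Proportion of variance = 1.8751 / 9 = 0.2083.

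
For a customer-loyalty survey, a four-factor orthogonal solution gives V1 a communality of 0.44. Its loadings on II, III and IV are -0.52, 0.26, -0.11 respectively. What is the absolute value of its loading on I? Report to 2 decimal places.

0.30

Under orthogonal rotation h² = Σλ², so λ_I² = h² − (0.3501) = 0.44 − 0.3501 = 0.0899.
|λ| = √0.0899 = 0.2998.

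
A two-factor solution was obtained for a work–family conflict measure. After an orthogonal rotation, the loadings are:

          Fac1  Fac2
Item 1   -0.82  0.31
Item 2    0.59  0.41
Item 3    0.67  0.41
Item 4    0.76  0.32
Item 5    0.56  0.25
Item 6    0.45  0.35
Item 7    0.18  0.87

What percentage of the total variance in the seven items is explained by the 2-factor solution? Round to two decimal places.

58.17%

SS loadings by factor: 2.5955, 1.4766; total = 4.0721.
Total variance with 7 standardized items is 7, so the solution explains 4.0721/7 = 0.5817 = 58.17%.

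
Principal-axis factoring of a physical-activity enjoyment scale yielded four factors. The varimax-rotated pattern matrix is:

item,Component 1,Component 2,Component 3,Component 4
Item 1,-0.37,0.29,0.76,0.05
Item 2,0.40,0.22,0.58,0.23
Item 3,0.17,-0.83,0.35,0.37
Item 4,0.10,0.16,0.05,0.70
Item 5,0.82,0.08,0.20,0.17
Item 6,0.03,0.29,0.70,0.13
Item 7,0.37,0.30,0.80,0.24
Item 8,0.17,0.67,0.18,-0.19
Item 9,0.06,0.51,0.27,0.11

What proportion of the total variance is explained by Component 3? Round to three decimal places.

0.257

SS loadings for Component 3 = 0.76² + 0.58² + 0.35² + 0.05² + 0.20² + 0.70² + 0.80² + 0.18² + 0.27² = 2.3143
Proportion of variance = 2.3143 / 9 = 0.2571.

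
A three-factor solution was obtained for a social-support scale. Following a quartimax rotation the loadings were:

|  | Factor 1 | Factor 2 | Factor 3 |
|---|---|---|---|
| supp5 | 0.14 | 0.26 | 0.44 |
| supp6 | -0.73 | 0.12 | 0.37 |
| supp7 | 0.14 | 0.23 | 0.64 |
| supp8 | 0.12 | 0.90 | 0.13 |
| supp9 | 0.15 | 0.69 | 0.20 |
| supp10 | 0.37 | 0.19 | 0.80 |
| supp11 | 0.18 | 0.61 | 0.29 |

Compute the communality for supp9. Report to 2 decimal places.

h² = 0.15² + 0.69² + 0.20² = 0.0225 + 0.4761 + 0.0400 = 0.5386

0.54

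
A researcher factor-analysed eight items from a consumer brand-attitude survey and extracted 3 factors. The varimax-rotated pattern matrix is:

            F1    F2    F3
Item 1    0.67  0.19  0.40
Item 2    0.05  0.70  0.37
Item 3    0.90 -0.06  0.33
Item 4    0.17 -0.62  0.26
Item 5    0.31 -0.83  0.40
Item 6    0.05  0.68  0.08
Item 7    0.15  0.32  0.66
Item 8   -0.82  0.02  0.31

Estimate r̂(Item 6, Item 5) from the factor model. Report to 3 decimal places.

r̂ = Σ λ_i·λ_j across factors = (0.05)(0.31) + (0.68)(-0.83) + (0.08)(0.40)
  = +0.0155 -0.5644 +0.0320 = -0.5169

-0.517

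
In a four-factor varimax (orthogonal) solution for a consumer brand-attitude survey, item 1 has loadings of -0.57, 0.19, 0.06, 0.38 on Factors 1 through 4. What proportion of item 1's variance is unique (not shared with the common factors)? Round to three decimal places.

0.491

h² = (-0.57)² + 0.19² + 0.06² + 0.38² = 0.3249 + 0.0361 + 0.0036 + 0.1444 = 0.5090
Uniqueness u² = 1 − h² = 1 − 0.5090 = 0.4910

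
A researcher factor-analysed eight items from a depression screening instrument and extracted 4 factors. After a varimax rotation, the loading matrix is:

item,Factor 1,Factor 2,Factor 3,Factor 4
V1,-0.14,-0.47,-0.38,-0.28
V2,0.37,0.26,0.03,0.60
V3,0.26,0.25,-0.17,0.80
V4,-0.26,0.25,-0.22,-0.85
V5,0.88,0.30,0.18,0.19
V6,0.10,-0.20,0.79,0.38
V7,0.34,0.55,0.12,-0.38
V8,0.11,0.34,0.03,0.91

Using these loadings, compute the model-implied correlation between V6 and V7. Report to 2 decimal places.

-0.13

r̂ = Σ λ_i·λ_j across factors = (0.10)(0.34) + (-0.20)(0.55) + (0.79)(0.12) + (0.38)(-0.38)
  = +0.0340 -0.1100 +0.0948 -0.1444 = -0.1256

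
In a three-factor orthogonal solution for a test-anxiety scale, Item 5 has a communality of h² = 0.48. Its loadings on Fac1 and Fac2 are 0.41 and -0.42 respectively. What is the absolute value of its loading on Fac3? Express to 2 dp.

0.37

Under orthogonal rotation h² = Σλ², so λ_Fac3² = h² − (0.3445) = 0.48 − 0.3445 = 0.1355.
|λ| = √0.1355 = 0.3681.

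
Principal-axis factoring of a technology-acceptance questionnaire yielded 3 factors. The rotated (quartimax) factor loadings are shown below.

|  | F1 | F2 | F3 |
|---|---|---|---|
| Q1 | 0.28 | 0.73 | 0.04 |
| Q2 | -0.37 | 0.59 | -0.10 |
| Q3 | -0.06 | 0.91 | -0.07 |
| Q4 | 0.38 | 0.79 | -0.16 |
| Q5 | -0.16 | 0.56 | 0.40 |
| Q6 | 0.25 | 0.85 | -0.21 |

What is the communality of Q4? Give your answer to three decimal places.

0.794

h² = 0.38² + 0.79² + (-0.16)² = 0.1444 + 0.6241 + 0.0256 = 0.7941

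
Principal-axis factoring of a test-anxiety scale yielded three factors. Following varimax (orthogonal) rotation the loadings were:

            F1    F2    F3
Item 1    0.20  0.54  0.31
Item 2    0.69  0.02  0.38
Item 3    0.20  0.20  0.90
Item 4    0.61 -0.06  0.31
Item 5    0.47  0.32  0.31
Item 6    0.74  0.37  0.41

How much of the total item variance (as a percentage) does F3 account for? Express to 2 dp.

SS loadings for F3 = 0.31² + 0.38² + 0.90² + 0.31² + 0.31² + 0.41² = 1.4108
With 6 standardized items, total variance = 6. Proportion = 1.4108/6 = 0.2351 → 23.51%.

23.51%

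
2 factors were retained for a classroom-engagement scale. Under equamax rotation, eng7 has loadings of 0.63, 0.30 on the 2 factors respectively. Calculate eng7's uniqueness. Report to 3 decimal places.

h² = 0.63² + 0.30² = 0.3969 + 0.0900 = 0.4869
Uniqueness u² = 1 − h² = 1 − 0.4869 = 0.5131

0.513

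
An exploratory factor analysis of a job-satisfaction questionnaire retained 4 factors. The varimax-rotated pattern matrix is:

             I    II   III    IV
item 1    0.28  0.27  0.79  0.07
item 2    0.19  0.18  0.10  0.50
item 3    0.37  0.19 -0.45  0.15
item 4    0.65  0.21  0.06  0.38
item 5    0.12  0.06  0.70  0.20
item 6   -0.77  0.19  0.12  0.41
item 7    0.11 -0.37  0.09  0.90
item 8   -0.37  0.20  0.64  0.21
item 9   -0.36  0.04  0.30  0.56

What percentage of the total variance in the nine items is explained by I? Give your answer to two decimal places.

17.33%

SS loadings for I = 0.28² + 0.19² + 0.37² + 0.65² + 0.12² + (-0.77)² + 0.11² + (-0.37)² + (-0.36)² = 1.5598
With 9 standardized items, total variance = 9. Proportion = 1.5598/9 = 0.1733 → 17.33%.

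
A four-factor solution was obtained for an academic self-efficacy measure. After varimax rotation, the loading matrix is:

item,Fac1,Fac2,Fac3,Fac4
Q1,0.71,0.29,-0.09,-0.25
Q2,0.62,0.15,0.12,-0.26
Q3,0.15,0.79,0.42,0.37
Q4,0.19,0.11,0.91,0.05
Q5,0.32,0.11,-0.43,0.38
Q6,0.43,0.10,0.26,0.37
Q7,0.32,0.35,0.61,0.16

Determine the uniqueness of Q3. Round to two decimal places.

0.04

h² = 0.15² + 0.79² + 0.42² + 0.37² = 0.0225 + 0.6241 + 0.1764 + 0.1369 = 0.9599
Uniqueness u² = 1 − h² = 1 − 0.9599 = 0.0401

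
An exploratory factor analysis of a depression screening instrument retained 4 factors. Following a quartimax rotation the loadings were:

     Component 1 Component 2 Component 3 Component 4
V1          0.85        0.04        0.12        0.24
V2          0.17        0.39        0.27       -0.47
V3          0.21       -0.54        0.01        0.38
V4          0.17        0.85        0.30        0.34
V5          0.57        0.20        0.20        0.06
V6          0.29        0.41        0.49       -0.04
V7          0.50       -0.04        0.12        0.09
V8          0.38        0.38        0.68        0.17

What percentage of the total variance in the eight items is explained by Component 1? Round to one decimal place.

20.3%

SS loadings for Component 1 = 0.85² + 0.17² + 0.21² + 0.17² + 0.57² + 0.29² + 0.50² + 0.38² = 1.6278
With 8 standardized items, total variance = 8. Proportion = 1.6278/8 = 0.2035 → 20.35%.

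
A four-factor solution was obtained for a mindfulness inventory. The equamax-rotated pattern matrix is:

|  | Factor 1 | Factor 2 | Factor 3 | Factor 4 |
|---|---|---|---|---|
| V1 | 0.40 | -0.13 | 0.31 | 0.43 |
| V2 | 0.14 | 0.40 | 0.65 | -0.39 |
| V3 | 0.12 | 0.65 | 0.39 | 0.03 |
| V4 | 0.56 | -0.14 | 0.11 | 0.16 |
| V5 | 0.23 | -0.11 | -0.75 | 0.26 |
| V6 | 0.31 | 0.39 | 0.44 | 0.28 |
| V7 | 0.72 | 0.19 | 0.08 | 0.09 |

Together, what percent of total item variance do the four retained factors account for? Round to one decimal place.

SS loadings by factor: 1.1750, 0.8193, 1.4453, 0.5176; total = 3.9572.
Total variance with 7 standardized items is 7, so the solution explains 3.9572/7 = 0.5653 = 56.53%.

56.5%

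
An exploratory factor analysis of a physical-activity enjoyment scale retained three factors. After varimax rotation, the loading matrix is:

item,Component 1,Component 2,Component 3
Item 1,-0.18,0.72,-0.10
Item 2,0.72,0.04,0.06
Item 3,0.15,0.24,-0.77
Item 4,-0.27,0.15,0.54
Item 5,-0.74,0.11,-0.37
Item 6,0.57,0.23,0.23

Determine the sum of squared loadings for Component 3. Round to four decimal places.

SS loadings for Component 3 = (-0.10)² + 0.06² + (-0.77)² + 0.54² + (-0.37)² + 0.23² = 0.0100 + 0.0036 + 0.5929 + 0.2916 + 0.1369 + 0.0529 = 1.0879

1.0879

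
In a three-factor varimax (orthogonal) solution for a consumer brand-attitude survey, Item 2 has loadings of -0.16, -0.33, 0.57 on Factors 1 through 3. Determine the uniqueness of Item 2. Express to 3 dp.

0.541

h² = (-0.16)² + (-0.33)² + 0.57² = 0.0256 + 0.1089 + 0.3249 = 0.4594
Uniqueness u² = 1 − h² = 1 − 0.4594 = 0.5406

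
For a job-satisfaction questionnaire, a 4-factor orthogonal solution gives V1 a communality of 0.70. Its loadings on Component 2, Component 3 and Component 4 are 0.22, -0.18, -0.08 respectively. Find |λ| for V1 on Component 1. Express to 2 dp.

0.78

Under orthogonal rotation h² = Σλ², so λ_Component 1² = h² − (0.0872) = 0.70 − 0.0872 = 0.6128.
|λ| = √0.6128 = 0.7828.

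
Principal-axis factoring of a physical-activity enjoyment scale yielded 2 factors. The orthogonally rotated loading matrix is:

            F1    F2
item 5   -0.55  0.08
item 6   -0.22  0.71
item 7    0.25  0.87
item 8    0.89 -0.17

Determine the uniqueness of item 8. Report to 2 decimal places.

0.18

h² = 0.89² + (-0.17)² = 0.7921 + 0.0289 = 0.8210
Uniqueness u² = 1 − h² = 1 − 0.8210 = 0.1790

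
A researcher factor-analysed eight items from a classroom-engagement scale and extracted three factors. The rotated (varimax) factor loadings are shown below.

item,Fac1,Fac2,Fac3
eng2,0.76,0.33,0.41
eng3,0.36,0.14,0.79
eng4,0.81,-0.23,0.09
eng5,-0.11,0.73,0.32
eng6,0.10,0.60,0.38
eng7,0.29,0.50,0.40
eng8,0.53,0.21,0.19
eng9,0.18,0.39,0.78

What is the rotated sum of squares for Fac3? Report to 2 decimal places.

SS loadings for Fac3 = 0.41² + 0.79² + 0.09² + 0.32² + 0.38² + 0.40² + 0.19² + 0.78² = 0.1681 + 0.6241 + 0.0081 + 0.1024 + 0.1444 + 0.1600 + 0.0361 + 0.6084 = 1.8516

1.85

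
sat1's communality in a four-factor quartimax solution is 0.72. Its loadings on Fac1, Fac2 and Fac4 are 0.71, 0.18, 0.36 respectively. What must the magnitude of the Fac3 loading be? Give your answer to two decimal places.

Under orthogonal rotation h² = Σλ², so λ_Fac3² = h² − (0.6661) = 0.72 − 0.6661 = 0.0539.
|λ| = √0.0539 = 0.2322.

0.23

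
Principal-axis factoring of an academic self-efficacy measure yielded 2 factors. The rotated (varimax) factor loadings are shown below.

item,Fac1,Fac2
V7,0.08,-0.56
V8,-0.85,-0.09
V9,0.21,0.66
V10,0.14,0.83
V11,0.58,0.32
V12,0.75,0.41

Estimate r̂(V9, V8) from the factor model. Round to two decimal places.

-0.24

r̂ = Σ λ_i·λ_j across factors = (0.21)(-0.85) + (0.66)(-0.09)
  = -0.1785 -0.0594 = -0.2379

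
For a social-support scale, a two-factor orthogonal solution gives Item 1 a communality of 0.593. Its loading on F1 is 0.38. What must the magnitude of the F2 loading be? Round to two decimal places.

Under orthogonal rotation h² = Σλ², so λ_F2² = h² − (0.1444) = 0.593 − 0.1444 = 0.4486.
|λ| = √0.4486 = 0.6698.

0.67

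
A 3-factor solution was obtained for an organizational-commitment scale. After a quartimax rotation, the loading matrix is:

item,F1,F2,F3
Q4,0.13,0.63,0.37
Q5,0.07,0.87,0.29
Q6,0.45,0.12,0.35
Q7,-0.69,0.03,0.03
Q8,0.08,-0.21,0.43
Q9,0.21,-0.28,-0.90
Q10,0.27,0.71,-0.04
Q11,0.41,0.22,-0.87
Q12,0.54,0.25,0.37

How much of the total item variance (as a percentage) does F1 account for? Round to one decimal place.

14.3%

SS loadings for F1 = 0.13² + 0.07² + 0.45² + (-0.69)² + 0.08² + 0.21² + 0.27² + 0.41² + 0.54² = 1.2835
With 9 standardized items, total variance = 9. Proportion = 1.2835/9 = 0.1426 → 14.26%.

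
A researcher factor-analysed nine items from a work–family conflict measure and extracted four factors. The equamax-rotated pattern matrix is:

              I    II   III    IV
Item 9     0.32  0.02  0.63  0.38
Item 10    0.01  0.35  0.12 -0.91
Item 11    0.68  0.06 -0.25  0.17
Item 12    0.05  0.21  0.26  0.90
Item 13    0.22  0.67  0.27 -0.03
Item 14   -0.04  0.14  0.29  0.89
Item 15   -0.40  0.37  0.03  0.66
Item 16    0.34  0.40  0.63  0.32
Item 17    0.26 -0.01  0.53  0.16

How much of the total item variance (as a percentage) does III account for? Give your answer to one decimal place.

SS loadings for III = 0.63² + 0.12² + (-0.25)² + 0.26² + 0.27² + 0.29² + 0.03² + 0.63² + 0.53² = 1.3771
With 9 standardized items, total variance = 9. Proportion = 1.3771/9 = 0.1530 → 15.30%.

15.3%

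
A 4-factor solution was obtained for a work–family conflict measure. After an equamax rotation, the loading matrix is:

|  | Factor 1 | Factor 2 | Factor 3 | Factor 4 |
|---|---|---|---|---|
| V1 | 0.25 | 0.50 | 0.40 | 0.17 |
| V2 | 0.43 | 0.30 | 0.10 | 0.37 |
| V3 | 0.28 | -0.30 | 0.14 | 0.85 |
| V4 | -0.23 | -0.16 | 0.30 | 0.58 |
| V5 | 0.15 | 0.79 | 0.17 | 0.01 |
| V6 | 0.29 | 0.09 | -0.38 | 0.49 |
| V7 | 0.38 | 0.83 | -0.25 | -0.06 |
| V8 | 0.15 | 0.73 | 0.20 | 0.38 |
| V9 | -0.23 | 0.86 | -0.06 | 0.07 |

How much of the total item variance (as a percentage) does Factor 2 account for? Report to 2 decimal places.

SS loadings for Factor 2 = 0.50² + 0.30² + (-0.30)² + (-0.16)² + 0.79² + 0.09² + 0.83² + 0.73² + 0.86² = 3.0492
With 9 standardized items, total variance = 9. Proportion = 3.0492/9 = 0.3388 → 33.88%.

33.88%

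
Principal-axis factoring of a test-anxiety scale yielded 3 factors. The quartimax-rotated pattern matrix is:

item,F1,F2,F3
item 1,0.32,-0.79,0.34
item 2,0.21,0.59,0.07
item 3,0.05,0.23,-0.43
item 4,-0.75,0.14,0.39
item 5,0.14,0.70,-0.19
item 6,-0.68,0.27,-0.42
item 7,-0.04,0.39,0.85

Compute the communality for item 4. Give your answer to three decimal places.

0.734

h² = (-0.75)² + 0.14² + 0.39² = 0.5625 + 0.0196 + 0.1521 = 0.7342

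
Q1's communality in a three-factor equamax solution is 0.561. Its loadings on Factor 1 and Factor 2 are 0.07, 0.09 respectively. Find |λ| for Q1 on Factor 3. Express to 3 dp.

Under orthogonal rotation h² = Σλ², so λ_Factor 3² = h² − (0.0130) = 0.561 − 0.0130 = 0.5480.
|λ| = √0.5480 = 0.7403.

0.740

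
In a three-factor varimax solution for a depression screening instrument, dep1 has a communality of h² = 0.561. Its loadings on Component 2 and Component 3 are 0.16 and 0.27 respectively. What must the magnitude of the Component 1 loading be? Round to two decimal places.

Under orthogonal rotation h² = Σλ², so λ_Component 1² = h² − (0.0985) = 0.561 − 0.0985 = 0.4625.
|λ| = √0.4625 = 0.6801.

0.68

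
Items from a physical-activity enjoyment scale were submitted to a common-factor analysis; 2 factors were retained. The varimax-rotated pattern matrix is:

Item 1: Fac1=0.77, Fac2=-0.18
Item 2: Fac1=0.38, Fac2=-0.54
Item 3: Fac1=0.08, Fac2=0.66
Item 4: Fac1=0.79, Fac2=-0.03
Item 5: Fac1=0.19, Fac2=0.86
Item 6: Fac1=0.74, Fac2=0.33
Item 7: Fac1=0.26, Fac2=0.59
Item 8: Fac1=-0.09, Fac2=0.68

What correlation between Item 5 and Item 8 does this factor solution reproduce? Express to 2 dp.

0.57

r̂ = Σ λ_i·λ_j across factors = (0.19)(-0.09) + (0.86)(0.68)
  = -0.0171 +0.5848 = 0.5677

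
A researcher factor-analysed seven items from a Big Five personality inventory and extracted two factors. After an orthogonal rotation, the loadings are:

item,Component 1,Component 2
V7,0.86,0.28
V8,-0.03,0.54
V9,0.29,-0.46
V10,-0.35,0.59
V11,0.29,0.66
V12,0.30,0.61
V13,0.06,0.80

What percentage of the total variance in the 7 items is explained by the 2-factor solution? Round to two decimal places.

Communalities: 0.8180, 0.2925, 0.2957, 0.4706, 0.5197, 0.4621, 0.6436; Σh² = 3.5022.
Total variance with 7 standardized items is 7, so the solution explains 3.5022/7 = 0.5003 = 50.03%.

50.03%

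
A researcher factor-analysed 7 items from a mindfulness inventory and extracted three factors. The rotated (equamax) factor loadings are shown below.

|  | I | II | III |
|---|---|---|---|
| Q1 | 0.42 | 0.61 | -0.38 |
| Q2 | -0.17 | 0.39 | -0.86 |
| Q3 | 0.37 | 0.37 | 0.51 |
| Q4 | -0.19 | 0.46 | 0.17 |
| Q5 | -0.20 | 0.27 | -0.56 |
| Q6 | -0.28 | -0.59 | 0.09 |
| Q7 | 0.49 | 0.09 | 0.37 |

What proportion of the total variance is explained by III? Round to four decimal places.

SS loadings for III = (-0.38)² + (-0.86)² + 0.51² + 0.17² + (-0.56)² + 0.09² + 0.37² = 1.6316
Proportion of variance = 1.6316 / 7 = 0.2331.

0.2331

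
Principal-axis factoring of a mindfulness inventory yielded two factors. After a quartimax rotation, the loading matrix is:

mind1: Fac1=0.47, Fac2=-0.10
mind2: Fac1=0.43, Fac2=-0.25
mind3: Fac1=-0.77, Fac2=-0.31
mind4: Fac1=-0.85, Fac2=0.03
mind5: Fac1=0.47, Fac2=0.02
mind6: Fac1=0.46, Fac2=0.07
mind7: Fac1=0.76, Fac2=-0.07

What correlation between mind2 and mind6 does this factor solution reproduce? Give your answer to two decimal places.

r̂ = Σ λ_i·λ_j across factors = (0.43)(0.46) + (-0.25)(0.07)
  = +0.1978 -0.0175 = 0.1803

0.18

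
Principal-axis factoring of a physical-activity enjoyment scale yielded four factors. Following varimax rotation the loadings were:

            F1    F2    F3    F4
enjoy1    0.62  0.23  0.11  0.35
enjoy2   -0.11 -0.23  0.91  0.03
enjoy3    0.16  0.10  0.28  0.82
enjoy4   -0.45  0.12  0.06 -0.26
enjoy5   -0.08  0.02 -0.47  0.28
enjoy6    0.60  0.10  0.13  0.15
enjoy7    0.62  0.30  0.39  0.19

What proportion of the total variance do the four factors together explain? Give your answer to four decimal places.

0.5598

Communalities: 0.5719, 0.8940, 0.7864, 0.2881, 0.3061, 0.4094, 0.6626; Σh² = 3.9185.
Total variance with 7 standardized items is 7, so the solution explains 3.9185/7 = 0.5598.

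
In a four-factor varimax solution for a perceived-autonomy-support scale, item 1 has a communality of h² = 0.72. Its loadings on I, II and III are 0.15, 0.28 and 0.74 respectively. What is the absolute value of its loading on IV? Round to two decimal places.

0.27

Under orthogonal rotation h² = Σλ², so λ_IV² = h² − (0.6485) = 0.72 − 0.6485 = 0.0715.
|λ| = √0.0715 = 0.2674.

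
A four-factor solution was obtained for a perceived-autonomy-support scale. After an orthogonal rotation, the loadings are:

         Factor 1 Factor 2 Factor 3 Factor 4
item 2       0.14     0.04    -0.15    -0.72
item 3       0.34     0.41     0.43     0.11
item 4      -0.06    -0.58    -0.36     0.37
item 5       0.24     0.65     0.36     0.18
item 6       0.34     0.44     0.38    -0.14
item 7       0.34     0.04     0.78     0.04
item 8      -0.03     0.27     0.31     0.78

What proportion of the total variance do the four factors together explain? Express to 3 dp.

0.610

SS loadings by factor: 0.4285, 1.1967, 1.3155, 1.3294; total = 4.2701.
Total variance with 7 standardized items is 7, so the solution explains 4.2701/7 = 0.6100.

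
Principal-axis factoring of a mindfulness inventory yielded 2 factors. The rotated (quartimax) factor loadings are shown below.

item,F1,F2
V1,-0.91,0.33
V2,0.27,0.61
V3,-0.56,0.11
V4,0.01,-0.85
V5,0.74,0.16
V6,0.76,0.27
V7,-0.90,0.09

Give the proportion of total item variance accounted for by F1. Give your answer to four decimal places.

0.4500

SS loadings for F1 = (-0.91)² + 0.27² + (-0.56)² + 0.01² + 0.74² + 0.76² + (-0.90)² = 3.1499
Proportion of variance = 3.1499 / 7 = 0.4500.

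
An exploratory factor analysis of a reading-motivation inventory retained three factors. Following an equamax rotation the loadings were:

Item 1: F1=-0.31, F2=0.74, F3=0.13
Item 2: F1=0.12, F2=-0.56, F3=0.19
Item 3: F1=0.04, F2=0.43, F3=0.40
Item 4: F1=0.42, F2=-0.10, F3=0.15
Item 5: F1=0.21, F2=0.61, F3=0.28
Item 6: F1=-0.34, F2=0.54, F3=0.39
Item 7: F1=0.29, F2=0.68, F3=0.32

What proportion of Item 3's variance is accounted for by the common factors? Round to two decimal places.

0.35

h² = 0.04² + 0.43² + 0.40² = 0.0016 + 0.1849 + 0.1600 = 0.3465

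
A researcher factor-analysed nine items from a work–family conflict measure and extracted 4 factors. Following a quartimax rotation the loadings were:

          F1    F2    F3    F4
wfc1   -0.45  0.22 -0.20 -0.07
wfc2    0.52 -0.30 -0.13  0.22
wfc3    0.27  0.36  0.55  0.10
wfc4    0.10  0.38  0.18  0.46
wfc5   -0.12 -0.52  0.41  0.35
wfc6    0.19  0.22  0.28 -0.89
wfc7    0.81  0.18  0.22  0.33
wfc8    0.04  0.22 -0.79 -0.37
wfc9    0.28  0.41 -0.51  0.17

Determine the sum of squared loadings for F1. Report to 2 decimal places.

SS loadings for F1 = (-0.45)² + 0.52² + 0.27² + 0.10² + (-0.12)² + 0.19² + 0.81² + 0.04² + 0.28² = 0.2025 + 0.2704 + 0.0729 + 0.0100 + 0.0144 + 0.0361 + 0.6561 + 0.0016 + 0.0784 = 1.3424

1.34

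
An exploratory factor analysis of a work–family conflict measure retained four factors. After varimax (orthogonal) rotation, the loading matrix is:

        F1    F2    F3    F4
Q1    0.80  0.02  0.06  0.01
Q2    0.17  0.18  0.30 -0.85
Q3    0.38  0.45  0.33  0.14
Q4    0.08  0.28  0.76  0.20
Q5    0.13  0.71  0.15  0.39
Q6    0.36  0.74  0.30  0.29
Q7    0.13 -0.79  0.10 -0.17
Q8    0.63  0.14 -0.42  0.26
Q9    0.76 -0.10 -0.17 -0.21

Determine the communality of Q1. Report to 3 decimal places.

h² = 0.80² + 0.02² + 0.06² + 0.01² = 0.6400 + 0.0004 + 0.0036 + 0.0001 = 0.6441

0.644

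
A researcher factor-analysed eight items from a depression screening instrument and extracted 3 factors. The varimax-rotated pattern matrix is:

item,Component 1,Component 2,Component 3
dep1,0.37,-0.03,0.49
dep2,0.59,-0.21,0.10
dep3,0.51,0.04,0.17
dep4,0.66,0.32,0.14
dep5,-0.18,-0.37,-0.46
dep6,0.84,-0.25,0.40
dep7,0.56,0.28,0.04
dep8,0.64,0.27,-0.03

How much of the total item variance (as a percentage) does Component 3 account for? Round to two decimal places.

SS loadings for Component 3 = 0.49² + 0.10² + 0.17² + 0.14² + (-0.46)² + 0.40² + 0.04² + (-0.03)² = 0.6727
With 8 standardized items, total variance = 8. Proportion = 0.6727/8 = 0.0841 → 8.41%.

8.41%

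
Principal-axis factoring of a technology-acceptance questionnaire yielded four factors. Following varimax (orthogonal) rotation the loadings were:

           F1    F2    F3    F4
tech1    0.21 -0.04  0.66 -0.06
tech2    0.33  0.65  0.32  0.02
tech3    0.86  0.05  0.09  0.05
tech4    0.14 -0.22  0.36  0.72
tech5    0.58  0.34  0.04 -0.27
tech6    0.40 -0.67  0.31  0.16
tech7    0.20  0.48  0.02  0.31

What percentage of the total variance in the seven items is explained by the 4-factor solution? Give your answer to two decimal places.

SS loadings by factor: 1.4486, 1.2699, 0.7738, 0.7195; total = 4.2118.
Total variance with 7 standardized items is 7, so the solution explains 4.2118/7 = 0.6017 = 60.17%.

60.17%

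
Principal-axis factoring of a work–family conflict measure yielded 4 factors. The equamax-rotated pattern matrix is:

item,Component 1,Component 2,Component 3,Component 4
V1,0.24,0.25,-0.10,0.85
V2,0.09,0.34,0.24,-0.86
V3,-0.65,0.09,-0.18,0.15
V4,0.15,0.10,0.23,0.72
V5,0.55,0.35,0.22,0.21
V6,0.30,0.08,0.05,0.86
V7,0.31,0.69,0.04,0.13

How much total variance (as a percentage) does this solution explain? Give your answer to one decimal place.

SS loadings by factor: 0.9993, 0.8012, 0.2054, 2.8036; total = 4.8095.
Total variance with 7 standardized items is 7, so the solution explains 4.8095/7 = 0.6871 = 68.71%.

68.7%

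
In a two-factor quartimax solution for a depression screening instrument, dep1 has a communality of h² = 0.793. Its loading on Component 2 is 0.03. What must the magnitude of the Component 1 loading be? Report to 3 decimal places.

0.890

Under orthogonal rotation h² = Σλ², so λ_Component 1² = h² − (0.0009) = 0.793 − 0.0009 = 0.7921.
|λ| = √0.7921 = 0.8900.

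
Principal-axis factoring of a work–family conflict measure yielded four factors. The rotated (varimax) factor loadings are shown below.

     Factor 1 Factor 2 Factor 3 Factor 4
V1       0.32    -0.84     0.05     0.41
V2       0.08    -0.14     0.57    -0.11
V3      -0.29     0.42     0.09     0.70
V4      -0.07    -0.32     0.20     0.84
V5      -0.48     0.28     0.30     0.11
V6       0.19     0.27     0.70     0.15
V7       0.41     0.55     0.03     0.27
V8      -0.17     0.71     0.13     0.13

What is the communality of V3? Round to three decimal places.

0.759

h² = (-0.29)² + 0.42² + 0.09² + 0.70² = 0.0841 + 0.1764 + 0.0081 + 0.4900 = 0.7586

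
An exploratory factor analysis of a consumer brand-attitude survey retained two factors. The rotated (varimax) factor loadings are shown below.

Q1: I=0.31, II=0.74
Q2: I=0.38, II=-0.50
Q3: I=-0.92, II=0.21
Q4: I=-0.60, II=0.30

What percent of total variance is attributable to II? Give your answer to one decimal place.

SS loadings for II = 0.74² + (-0.50)² + 0.21² + 0.30² = 0.9317
With 4 standardized items, total variance = 4. Proportion = 0.9317/4 = 0.2329 → 23.29%.

23.3%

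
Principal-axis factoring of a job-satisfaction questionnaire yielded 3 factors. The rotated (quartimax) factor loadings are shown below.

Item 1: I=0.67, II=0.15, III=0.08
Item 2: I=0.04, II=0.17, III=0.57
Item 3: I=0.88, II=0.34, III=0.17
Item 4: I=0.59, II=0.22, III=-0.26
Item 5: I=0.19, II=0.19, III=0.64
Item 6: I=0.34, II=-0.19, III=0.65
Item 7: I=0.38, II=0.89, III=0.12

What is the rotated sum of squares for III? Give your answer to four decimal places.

1.2743

SS loadings for III = 0.08² + 0.57² + 0.17² + (-0.26)² + 0.64² + 0.65² + 0.12² = 0.0064 + 0.3249 + 0.0289 + 0.0676 + 0.4096 + 0.4225 + 0.0144 = 1.2743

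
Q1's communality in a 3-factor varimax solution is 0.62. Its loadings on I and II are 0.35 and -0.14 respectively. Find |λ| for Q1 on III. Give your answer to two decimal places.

0.69

Under orthogonal rotation h² = Σλ², so λ_III² = h² − (0.1421) = 0.62 − 0.1421 = 0.4779.
|λ| = √0.4779 = 0.6913.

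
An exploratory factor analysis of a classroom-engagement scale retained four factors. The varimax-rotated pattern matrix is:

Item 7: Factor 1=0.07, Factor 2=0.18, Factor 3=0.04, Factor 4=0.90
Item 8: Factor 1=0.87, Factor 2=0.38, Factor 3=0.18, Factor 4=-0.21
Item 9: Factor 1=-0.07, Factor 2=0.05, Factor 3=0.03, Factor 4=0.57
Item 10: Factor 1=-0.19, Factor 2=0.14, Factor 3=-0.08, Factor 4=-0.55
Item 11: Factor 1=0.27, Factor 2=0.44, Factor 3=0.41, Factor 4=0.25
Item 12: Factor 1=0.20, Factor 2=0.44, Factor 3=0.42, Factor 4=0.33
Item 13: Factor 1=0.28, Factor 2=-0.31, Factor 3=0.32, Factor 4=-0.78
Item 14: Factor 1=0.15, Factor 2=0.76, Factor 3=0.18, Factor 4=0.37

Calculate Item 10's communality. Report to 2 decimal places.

h² = (-0.19)² + 0.14² + (-0.08)² + (-0.55)² = 0.0361 + 0.0196 + 0.0064 + 0.3025 = 0.3646

0.36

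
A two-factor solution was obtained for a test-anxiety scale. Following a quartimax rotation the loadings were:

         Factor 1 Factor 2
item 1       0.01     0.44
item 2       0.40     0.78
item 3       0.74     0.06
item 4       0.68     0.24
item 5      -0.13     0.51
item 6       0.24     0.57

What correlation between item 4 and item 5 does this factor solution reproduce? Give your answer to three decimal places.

r̂ = Σ λ_i·λ_j across factors = (0.68)(-0.13) + (0.24)(0.51)
  = -0.0884 +0.1224 = 0.0340

0.034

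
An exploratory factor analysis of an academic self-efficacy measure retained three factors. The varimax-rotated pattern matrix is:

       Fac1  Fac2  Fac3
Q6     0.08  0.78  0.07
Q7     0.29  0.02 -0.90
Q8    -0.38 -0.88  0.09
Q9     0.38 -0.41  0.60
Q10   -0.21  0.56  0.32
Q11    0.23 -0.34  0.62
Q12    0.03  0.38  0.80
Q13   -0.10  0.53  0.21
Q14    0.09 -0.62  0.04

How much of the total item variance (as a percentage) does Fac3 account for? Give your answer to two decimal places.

SS loadings for Fac3 = 0.07² + (-0.90)² + 0.09² + 0.60² + 0.32² + 0.62² + 0.80² + 0.21² + 0.04² = 2.3555
With 9 standardized items, total variance = 9. Proportion = 2.3555/9 = 0.2617 → 26.17%.

26.17%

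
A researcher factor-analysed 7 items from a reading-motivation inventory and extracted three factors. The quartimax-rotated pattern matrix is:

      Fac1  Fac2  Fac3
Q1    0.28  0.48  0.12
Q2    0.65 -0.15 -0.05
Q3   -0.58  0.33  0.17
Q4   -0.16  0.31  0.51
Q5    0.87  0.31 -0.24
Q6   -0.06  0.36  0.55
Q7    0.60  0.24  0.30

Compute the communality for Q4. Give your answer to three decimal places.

0.382

h² = (-0.16)² + 0.31² + 0.51² = 0.0256 + 0.0961 + 0.2601 = 0.3818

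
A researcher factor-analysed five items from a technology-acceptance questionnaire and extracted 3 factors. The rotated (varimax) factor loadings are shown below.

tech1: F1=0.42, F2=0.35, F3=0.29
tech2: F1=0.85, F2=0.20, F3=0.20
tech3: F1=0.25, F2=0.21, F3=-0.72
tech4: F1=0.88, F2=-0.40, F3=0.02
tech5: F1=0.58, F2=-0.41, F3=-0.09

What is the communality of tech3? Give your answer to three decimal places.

0.625

h² = 0.25² + 0.21² + (-0.72)² = 0.0625 + 0.0441 + 0.5184 = 0.6250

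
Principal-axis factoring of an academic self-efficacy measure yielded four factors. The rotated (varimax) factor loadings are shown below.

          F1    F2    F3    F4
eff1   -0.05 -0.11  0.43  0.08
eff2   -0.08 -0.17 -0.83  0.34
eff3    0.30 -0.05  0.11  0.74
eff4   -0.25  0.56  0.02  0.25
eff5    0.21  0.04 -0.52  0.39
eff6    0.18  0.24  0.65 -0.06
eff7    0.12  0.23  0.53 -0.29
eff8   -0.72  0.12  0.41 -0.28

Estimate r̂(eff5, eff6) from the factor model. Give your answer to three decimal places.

-0.314

r̂ = Σ λ_i·λ_j across factors = (0.21)(0.18) + (0.04)(0.24) + (-0.52)(0.65) + (0.39)(-0.06)
  = +0.0378 +0.0096 -0.3380 -0.0234 = -0.3140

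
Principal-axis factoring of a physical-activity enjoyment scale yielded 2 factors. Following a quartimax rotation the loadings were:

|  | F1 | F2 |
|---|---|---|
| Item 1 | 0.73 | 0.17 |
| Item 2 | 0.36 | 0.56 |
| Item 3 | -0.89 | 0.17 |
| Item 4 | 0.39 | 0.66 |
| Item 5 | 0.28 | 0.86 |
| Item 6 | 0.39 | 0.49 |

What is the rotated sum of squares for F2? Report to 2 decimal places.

1.79

SS loadings for F2 = 0.17² + 0.56² + 0.17² + 0.66² + 0.86² + 0.49² = 0.0289 + 0.3136 + 0.0289 + 0.4356 + 0.7396 + 0.2401 = 1.7867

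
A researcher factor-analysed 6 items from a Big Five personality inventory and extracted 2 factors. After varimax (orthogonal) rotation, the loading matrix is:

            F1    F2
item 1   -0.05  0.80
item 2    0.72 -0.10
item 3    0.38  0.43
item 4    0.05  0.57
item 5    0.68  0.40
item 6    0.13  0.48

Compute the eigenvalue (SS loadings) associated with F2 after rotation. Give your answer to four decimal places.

1.5502

SS loadings for F2 = 0.80² + (-0.10)² + 0.43² + 0.57² + 0.40² + 0.48² = 0.6400 + 0.0100 + 0.1849 + 0.3249 + 0.1600 + 0.2304 = 1.5502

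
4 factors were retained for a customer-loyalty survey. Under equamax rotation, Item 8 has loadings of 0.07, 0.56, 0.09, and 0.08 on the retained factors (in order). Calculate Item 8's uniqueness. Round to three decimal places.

h² = 0.07² + 0.56² + 0.09² + 0.08² = 0.0049 + 0.3136 + 0.0081 + 0.0064 = 0.3330
Uniqueness u² = 1 − h² = 1 − 0.3330 = 0.6670

0.667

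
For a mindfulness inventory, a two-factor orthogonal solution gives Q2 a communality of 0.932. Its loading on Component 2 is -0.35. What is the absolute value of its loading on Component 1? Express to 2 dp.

Under orthogonal rotation h² = Σλ², so λ_Component 1² = h² − (0.1225) = 0.932 − 0.1225 = 0.8095.
|λ| = √0.8095 = 0.8997.

0.90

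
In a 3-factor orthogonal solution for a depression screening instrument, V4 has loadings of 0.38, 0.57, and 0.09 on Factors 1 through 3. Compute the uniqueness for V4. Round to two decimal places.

0.52

h² = 0.38² + 0.57² + 0.09² = 0.1444 + 0.3249 + 0.0081 = 0.4774
Uniqueness u² = 1 − h² = 1 − 0.4774 = 0.5226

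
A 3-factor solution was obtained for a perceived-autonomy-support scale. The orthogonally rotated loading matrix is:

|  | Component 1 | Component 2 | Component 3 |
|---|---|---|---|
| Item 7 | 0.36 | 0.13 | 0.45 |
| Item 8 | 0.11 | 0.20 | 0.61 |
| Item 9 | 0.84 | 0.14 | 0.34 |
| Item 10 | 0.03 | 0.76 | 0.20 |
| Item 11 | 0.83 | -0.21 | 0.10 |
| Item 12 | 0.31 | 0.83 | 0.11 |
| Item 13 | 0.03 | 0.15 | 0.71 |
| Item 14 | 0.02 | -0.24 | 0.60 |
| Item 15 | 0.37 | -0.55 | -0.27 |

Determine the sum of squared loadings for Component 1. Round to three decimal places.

1.771

SS loadings for Component 1 = 0.36² + 0.11² + 0.84² + 0.03² + 0.83² + 0.31² + 0.03² + 0.02² + 0.37² = 0.1296 + 0.0121 + 0.7056 + 0.0009 + 0.6889 + 0.0961 + 0.0009 + 0.0004 + 0.1369 = 1.7714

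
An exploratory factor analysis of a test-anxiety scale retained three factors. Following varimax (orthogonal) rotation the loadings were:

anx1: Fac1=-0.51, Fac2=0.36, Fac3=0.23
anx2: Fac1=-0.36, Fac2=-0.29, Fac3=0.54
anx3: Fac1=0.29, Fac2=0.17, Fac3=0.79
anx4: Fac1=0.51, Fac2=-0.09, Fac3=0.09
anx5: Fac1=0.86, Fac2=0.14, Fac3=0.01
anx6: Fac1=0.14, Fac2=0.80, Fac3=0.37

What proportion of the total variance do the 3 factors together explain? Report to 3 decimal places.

0.586

Communalities: 0.4426, 0.5053, 0.7371, 0.2763, 0.7593, 0.7965; Σh² = 3.5171.
Total variance with 6 standardized items is 6, so the solution explains 3.5171/6 = 0.5862.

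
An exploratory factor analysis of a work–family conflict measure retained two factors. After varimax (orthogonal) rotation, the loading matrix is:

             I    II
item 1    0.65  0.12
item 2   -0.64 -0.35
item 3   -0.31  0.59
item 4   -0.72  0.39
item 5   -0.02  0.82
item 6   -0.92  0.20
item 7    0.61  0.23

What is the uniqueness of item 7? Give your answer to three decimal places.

h² = 0.61² + 0.23² = 0.3721 + 0.0529 = 0.4250
Uniqueness u² = 1 − h² = 1 − 0.4250 = 0.5750

0.575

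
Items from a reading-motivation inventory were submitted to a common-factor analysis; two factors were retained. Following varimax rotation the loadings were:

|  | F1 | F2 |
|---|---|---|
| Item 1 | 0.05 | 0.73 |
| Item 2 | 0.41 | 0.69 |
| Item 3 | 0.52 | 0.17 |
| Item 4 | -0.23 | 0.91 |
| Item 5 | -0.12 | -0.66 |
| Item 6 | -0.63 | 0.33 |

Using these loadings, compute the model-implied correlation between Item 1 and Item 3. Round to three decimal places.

r̂ = Σ λ_i·λ_j across factors = (0.05)(0.52) + (0.73)(0.17)
  = +0.0260 +0.1241 = 0.1501

0.150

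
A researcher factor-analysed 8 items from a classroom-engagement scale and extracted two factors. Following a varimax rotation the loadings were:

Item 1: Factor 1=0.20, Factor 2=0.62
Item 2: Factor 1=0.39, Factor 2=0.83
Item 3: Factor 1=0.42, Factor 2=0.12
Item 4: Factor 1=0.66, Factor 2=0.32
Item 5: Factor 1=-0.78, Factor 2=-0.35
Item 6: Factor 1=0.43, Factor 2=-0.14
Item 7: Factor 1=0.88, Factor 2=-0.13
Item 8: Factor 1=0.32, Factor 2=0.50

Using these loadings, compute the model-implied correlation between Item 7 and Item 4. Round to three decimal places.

0.539

r̂ = Σ λ_i·λ_j across factors = (0.88)(0.66) + (-0.13)(0.32)
  = +0.5808 -0.0416 = 0.5392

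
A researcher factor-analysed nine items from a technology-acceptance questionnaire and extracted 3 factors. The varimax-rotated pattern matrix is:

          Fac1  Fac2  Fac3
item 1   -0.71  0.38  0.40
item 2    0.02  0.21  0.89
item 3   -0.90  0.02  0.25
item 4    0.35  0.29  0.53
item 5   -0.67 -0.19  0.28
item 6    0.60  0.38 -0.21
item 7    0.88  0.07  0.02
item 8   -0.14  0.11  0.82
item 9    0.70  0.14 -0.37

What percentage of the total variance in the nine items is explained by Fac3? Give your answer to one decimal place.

24.8%

SS loadings for Fac3 = 0.40² + 0.89² + 0.25² + 0.53² + 0.28² + (-0.21)² + 0.02² + 0.82² + (-0.37)² = 2.2277
With 9 standardized items, total variance = 9. Proportion = 2.2277/9 = 0.2475 → 24.75%.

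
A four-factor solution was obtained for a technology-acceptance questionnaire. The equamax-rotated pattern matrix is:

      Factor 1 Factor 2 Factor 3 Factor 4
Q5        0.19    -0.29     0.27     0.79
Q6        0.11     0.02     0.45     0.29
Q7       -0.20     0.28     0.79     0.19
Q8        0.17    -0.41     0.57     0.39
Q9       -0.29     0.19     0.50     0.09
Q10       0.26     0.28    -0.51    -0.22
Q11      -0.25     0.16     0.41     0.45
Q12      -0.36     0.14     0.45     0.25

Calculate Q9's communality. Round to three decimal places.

h² = (-0.29)² + 0.19² + 0.50² + 0.09² = 0.0841 + 0.0361 + 0.2500 + 0.0081 = 0.3783

0.378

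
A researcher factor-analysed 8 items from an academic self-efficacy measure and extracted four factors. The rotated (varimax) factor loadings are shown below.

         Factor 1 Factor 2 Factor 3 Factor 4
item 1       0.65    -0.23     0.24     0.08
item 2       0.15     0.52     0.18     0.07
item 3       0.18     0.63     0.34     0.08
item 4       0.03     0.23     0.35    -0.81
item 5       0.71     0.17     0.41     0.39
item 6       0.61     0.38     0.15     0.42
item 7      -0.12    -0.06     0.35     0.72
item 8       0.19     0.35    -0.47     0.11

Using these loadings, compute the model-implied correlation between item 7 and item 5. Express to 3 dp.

r̂ = Σ λ_i·λ_j across factors = (-0.12)(0.71) + (-0.06)(0.17) + (0.35)(0.41) + (0.72)(0.39)
  = -0.0852 -0.0102 +0.1435 +0.2808 = 0.3289

0.329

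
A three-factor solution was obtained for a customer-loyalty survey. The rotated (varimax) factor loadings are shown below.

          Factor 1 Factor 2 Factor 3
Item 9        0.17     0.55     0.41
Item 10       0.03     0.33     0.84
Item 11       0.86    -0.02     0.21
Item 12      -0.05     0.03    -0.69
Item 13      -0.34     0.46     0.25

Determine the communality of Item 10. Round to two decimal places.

h² = 0.03² + 0.33² + 0.84² = 0.0009 + 0.1089 + 0.7056 = 0.8154

0.82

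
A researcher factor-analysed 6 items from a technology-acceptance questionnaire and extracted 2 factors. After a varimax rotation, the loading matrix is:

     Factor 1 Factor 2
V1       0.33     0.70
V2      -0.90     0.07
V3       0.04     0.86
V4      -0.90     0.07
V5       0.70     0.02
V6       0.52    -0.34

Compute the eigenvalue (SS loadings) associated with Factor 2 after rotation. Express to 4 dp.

SS loadings for Factor 2 = 0.70² + 0.07² + 0.86² + 0.07² + 0.02² + (-0.34)² = 0.4900 + 0.0049 + 0.7396 + 0.0049 + 0.0004 + 0.1156 = 1.3554

1.3554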